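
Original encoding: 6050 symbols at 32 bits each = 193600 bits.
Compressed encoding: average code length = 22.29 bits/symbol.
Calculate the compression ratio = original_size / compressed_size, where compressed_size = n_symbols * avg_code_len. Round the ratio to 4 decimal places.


original_size = n_symbols * orig_bits = 6050 * 32 = 193600 bits
compressed_size = n_symbols * avg_code_len = 6050 * 22.29 = 134854.5 bits
ratio = original_size / compressed_size = 193600 / 134854.5 = 1.4356

Compression ratio = 1.4356


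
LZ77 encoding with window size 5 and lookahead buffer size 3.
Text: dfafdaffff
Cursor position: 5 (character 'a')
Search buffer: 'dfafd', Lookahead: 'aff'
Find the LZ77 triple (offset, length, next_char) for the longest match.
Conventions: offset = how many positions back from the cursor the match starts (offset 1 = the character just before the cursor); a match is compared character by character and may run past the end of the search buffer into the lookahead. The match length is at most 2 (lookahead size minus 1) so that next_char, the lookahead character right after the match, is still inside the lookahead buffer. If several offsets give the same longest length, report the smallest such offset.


Try each offset into the search buffer:
  offset=1 (pos 4, char 'd'): match length 0
  offset=2 (pos 3, char 'f'): match length 0
  offset=3 (pos 2, char 'a'): match length 2
  offset=4 (pos 1, char 'f'): match length 0
  offset=5 (pos 0, char 'd'): match length 0
Longest match has length 2 at offset 3.
next_char = character at position 5 + 2 = 7 -> 'f'

Best match: offset=3, length=2 (matching 'af' starting at position 2)
LZ77 triple: (3, 2, 'f')


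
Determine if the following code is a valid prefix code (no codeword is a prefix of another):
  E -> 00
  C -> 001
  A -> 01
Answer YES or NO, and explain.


Checking each pair (does one codeword prefix another?):
  E='00' vs C='001': prefix -- VIOLATION

NO -- this is NOT a valid prefix code. E (00) is a prefix of C (001).


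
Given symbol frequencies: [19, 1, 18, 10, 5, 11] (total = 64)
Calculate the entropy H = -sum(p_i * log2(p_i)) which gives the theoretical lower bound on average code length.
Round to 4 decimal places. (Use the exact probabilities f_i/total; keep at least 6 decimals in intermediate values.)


Per-symbol terms -p_i * log2(p_i) with p_i = f_i/64:
  p = 19/64 = 0.296875: log2(p) = -1.752072, -p*log2(p) = 0.520147
  p = 1/64 = 0.015625: log2(p) = -6.000000, -p*log2(p) = 0.093750
  p = 18/64 = 0.281250: log2(p) = -1.830075, -p*log2(p) = 0.514709
  p = 10/64 = 0.156250: log2(p) = -2.678072, -p*log2(p) = 0.418449
  p = 5/64 = 0.078125: log2(p) = -3.678072, -p*log2(p) = 0.287349
  p = 11/64 = 0.171875: log2(p) = -2.540568, -p*log2(p) = 0.436660
H = 0.520147 + 0.093750 + 0.514709 + 0.418449 + 0.287349 + 0.436660 = 2.271064

H = 2.2711 bits/symbol


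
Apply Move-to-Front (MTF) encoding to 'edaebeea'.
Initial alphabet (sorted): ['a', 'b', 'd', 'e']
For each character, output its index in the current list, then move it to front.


MTF encoding:
'e': index 3 in ['a', 'b', 'd', 'e'] -> ['e', 'a', 'b', 'd']
'd': index 3 in ['e', 'a', 'b', 'd'] -> ['d', 'e', 'a', 'b']
'a': index 2 in ['d', 'e', 'a', 'b'] -> ['a', 'd', 'e', 'b']
'e': index 2 in ['a', 'd', 'e', 'b'] -> ['e', 'a', 'd', 'b']
'b': index 3 in ['e', 'a', 'd', 'b'] -> ['b', 'e', 'a', 'd']
'e': index 1 in ['b', 'e', 'a', 'd'] -> ['e', 'b', 'a', 'd']
'e': index 0 in ['e', 'b', 'a', 'd'] -> ['e', 'b', 'a', 'd']
'a': index 2 in ['e', 'b', 'a', 'd'] -> ['a', 'e', 'b', 'd']


Output: [3, 3, 2, 2, 3, 1, 0, 2]


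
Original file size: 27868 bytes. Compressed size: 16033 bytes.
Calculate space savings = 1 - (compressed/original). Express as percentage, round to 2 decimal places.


ratio = compressed/original = 16033/27868 = 0.575319
savings = 1 - ratio = 1 - 0.575319 = 0.424681
as a percentage: 0.424681 * 100 = 42.47%

Space savings = 1 - 16033/27868 = 42.47%


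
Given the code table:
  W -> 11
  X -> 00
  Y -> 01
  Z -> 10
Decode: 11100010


Decoding:
11 -> W
10 -> Z
00 -> X
10 -> Z


Result: WZXZ


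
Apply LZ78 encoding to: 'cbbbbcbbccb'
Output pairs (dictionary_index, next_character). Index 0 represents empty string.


LZ78 encoding steps:
Dictionary: {0: ''}
Step 1: w='' (idx 0), next='c' -> output (0, 'c'), add 'c' as idx 1
Step 2: w='' (idx 0), next='b' -> output (0, 'b'), add 'b' as idx 2
Step 3: w='b' (idx 2), next='b' -> output (2, 'b'), add 'bb' as idx 3
Step 4: w='b' (idx 2), next='c' -> output (2, 'c'), add 'bc' as idx 4
Step 5: w='bb' (idx 3), next='c' -> output (3, 'c'), add 'bbc' as idx 5
Step 6: w='c' (idx 1), next='b' -> output (1, 'b'), add 'cb' as idx 6


Encoded: [(0, 'c'), (0, 'b'), (2, 'b'), (2, 'c'), (3, 'c'), (1, 'b')]


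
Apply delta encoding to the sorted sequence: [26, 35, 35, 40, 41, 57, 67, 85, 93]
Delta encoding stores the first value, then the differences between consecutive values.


First value: 26
Deltas:
  35 - 26 = 9
  35 - 35 = 0
  40 - 35 = 5
  41 - 40 = 1
  57 - 41 = 16
  67 - 57 = 10
  85 - 67 = 18
  93 - 85 = 8


Delta encoded: [26, 9, 0, 5, 1, 16, 10, 18, 8]


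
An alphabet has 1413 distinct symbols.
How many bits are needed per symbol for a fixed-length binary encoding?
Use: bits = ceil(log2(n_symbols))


log2(1413) = 10.4645
Bracket: 2^10 = 1024 < 1413 <= 2^11 = 2048
So ceil(log2(1413)) = 11

bits = ceil(log2(1413)) = ceil(10.4645) = 11 bits


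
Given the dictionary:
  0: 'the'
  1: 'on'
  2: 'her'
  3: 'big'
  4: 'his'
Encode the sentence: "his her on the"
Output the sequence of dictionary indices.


Look up each word in the dictionary:
  'his' -> 4
  'her' -> 2
  'on' -> 1
  'the' -> 0

Encoded: [4, 2, 1, 0]


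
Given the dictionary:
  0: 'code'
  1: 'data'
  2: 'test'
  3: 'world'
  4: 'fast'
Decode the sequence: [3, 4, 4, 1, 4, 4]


Look up each index in the dictionary:
  3 -> 'world'
  4 -> 'fast'
  4 -> 'fast'
  1 -> 'data'
  4 -> 'fast'
  4 -> 'fast'

Decoded: "world fast fast data fast fast"


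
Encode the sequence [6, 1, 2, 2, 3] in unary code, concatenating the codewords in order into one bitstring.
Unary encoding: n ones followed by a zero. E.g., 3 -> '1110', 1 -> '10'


Encode each number as n ones followed by a terminating 0:
  6 -> 1111110 (7 bits)
  1 -> 10 (2 bits)
  2 -> 110 (3 bits)
  2 -> 110 (3 bits)
  3 -> 1110 (4 bits)
Total length = 7 + 2 + 3 + 3 + 4 = 19 bits.

Unary([6, 1, 2, 2, 3]) = 1111110101101101110 (19 bits)


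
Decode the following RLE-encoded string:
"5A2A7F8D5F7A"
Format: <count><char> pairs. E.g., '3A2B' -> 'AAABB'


Expanding each <count><char> pair:
  5A -> 'AAAAA'
  2A -> 'AA'
  7F -> 'FFFFFFF'
  8D -> 'DDDDDDDD'
  5F -> 'FFFFF'
  7A -> 'AAAAAAA'

Decoded = AAAAAAAFFFFFFFDDDDDDDDFFFFFAAAAAAA


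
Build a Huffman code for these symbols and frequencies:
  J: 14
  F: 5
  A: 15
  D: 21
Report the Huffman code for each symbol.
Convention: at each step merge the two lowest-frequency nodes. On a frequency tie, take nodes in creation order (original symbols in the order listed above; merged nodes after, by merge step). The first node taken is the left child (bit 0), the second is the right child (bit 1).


Huffman tree construction:
Step 1: Merge F(5) + J(14) = 19
Step 2: Merge A(15) + (F+J)(19) = 34
Step 3: Merge D(21) + (A+(F+J))(34) = 55
Read each symbol's code off the tree from the root (left child = 0, right child = 1).

Codes:
  J: 111 (length 3)
  F: 110 (length 3)
  A: 10 (length 2)
  D: 0 (length 1)
Average code length: 108/55 = 1.9636 bits/symbol


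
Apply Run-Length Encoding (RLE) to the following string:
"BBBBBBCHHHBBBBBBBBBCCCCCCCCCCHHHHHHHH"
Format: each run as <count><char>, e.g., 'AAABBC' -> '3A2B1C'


Scanning runs left to right:
  i=0: run of 'B' x 6 -> '6B'
  i=6: run of 'C' x 1 -> '1C'
  i=7: run of 'H' x 3 -> '3H'
  i=10: run of 'B' x 9 -> '9B'
  i=19: run of 'C' x 10 -> '10C'
  i=29: run of 'H' x 8 -> '8H'

RLE = 6B1C3H9B10C8H


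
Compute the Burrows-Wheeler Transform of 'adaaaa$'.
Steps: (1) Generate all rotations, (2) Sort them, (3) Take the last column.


Rotations (sorted):
  0: $adaaaa -> last char: a
  1: a$adaaa -> last char: a
  2: aa$adaa -> last char: a
  3: aaa$ada -> last char: a
  4: aaaa$ad -> last char: d
  5: adaaaa$ -> last char: $
  6: daaaa$a -> last char: a


BWT = aaaad$a


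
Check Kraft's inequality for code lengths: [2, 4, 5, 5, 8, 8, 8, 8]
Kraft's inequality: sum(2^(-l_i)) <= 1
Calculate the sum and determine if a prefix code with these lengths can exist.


Sum = 2^(-2) + 2^(-4) + 2^(-5) + 2^(-5) + 2^(-8) + 2^(-8) + 2^(-8) + 2^(-8)
    = 0.25 + 0.0625 + 0.03125 + 0.03125 + 0.00390625 + 0.00390625 + 0.00390625 + 0.00390625
    = 100/256 = 0.390625
Since 0.390625 <= 1, Kraft's inequality IS satisfied.
A prefix code with these lengths CAN exist.

Kraft sum = 0.390625. Satisfied.


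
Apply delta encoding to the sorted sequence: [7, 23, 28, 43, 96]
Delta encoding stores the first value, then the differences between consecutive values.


First value: 7
Deltas:
  23 - 7 = 16
  28 - 23 = 5
  43 - 28 = 15
  96 - 43 = 53


Delta encoded: [7, 16, 5, 15, 53]


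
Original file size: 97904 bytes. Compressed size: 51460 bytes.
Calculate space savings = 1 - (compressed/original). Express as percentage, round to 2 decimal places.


ratio = compressed/original = 51460/97904 = 0.525617
savings = 1 - ratio = 1 - 0.525617 = 0.474383
as a percentage: 0.474383 * 100 = 47.44%

Space savings = 1 - 51460/97904 = 47.44%


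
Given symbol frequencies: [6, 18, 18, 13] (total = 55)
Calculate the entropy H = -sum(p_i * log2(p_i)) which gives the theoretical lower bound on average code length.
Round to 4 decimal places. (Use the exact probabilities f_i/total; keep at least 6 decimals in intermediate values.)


Per-symbol terms -p_i * log2(p_i) with p_i = f_i/55:
  p = 6/55 = 0.109091: log2(p) = -3.196397, -p*log2(p) = 0.348698
  p = 18/55 = 0.327273: log2(p) = -1.611435, -p*log2(p) = 0.527379
  p = 18/55 = 0.327273: log2(p) = -1.611435, -p*log2(p) = 0.527379
  p = 13/55 = 0.236364: log2(p) = -2.080920, -p*log2(p) = 0.491854
H = 0.348698 + 0.527379 + 0.527379 + 0.491854 = 1.895310

H = 1.8953 bits/symbol


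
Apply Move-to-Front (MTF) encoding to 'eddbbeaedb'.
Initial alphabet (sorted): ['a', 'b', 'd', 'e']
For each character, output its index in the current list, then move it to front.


MTF encoding:
'e': index 3 in ['a', 'b', 'd', 'e'] -> ['e', 'a', 'b', 'd']
'd': index 3 in ['e', 'a', 'b', 'd'] -> ['d', 'e', 'a', 'b']
'd': index 0 in ['d', 'e', 'a', 'b'] -> ['d', 'e', 'a', 'b']
'b': index 3 in ['d', 'e', 'a', 'b'] -> ['b', 'd', 'e', 'a']
'b': index 0 in ['b', 'd', 'e', 'a'] -> ['b', 'd', 'e', 'a']
'e': index 2 in ['b', 'd', 'e', 'a'] -> ['e', 'b', 'd', 'a']
'a': index 3 in ['e', 'b', 'd', 'a'] -> ['a', 'e', 'b', 'd']
'e': index 1 in ['a', 'e', 'b', 'd'] -> ['e', 'a', 'b', 'd']
'd': index 3 in ['e', 'a', 'b', 'd'] -> ['d', 'e', 'a', 'b']
'b': index 3 in ['d', 'e', 'a', 'b'] -> ['b', 'd', 'e', 'a']


Output: [3, 3, 0, 3, 0, 2, 3, 1, 3, 3]


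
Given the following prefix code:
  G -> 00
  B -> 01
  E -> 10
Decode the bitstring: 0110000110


Decoding step by step:
Bits 01 -> B
Bits 10 -> E
Bits 00 -> G
Bits 01 -> B
Bits 10 -> E


Decoded message: BEGBE


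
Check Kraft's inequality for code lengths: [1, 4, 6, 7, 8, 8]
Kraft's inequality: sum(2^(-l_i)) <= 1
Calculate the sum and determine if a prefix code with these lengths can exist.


Sum = 2^(-1) + 2^(-4) + 2^(-6) + 2^(-7) + 2^(-8) + 2^(-8)
    = 0.5 + 0.0625 + 0.015625 + 0.0078125 + 0.00390625 + 0.00390625
    = 152/256 = 0.59375
Since 0.59375 <= 1, Kraft's inequality IS satisfied.
A prefix code with these lengths CAN exist.

Kraft sum = 0.59375. Satisfied.


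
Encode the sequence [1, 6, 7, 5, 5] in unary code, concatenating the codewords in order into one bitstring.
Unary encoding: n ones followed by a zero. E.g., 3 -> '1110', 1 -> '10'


Encode each number as n ones followed by a terminating 0:
  1 -> 10 (2 bits)
  6 -> 1111110 (7 bits)
  7 -> 11111110 (8 bits)
  5 -> 111110 (6 bits)
  5 -> 111110 (6 bits)
Total length = 2 + 7 + 8 + 6 + 6 = 29 bits.

Unary([1, 6, 7, 5, 5]) = 10111111011111110111110111110 (29 bits)


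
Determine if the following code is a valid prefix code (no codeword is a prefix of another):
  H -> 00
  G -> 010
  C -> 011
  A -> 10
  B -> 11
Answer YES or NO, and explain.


Checking each pair (does one codeword prefix another?):
  H='00' vs G='010': no prefix
  H='00' vs C='011': no prefix
  H='00' vs A='10': no prefix
  H='00' vs B='11': no prefix
  G='010' vs H='00': no prefix
  G='010' vs C='011': no prefix
  G='010' vs A='10': no prefix
  G='010' vs B='11': no prefix
  C='011' vs H='00': no prefix
  C='011' vs G='010': no prefix
  C='011' vs A='10': no prefix
  C='011' vs B='11': no prefix
  A='10' vs H='00': no prefix
  A='10' vs G='010': no prefix
  A='10' vs C='011': no prefix
  A='10' vs B='11': no prefix
  B='11' vs H='00': no prefix
  B='11' vs G='010': no prefix
  B='11' vs C='011': no prefix
  B='11' vs A='10': no prefix
No violation found over all pairs.

YES -- this is a valid prefix code. No codeword is a prefix of any other codeword.


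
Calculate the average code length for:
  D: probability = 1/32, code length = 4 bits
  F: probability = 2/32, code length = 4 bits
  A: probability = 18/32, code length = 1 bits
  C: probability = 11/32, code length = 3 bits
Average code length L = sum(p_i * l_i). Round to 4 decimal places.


Weighted contributions p_i * l_i:
  D: (1/32) * 4 = 4/32
  F: (2/32) * 4 = 8/32
  A: (18/32) * 1 = 18/32
  C: (11/32) * 3 = 33/32
Sum = (4 + 8 + 18 + 33)/32 = 63/32

L = 63/32 = 1.9688 bits/symbol


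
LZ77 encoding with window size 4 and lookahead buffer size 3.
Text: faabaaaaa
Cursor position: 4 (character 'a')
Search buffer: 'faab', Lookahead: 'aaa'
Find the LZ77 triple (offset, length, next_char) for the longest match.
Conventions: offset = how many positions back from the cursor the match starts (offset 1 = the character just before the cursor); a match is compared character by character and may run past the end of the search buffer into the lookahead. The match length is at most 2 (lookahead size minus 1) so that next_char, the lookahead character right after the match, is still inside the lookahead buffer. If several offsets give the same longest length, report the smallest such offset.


Try each offset into the search buffer:
  offset=1 (pos 3, char 'b'): match length 0
  offset=2 (pos 2, char 'a'): match length 1
  offset=3 (pos 1, char 'a'): match length 2
  offset=4 (pos 0, char 'f'): match length 0
Longest match has length 2 at offset 3.
next_char = character at position 4 + 2 = 6 -> 'a'

Best match: offset=3, length=2 (matching 'aa' starting at position 1)
LZ77 triple: (3, 2, 'a')


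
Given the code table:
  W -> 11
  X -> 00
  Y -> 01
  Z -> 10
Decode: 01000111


Decoding:
01 -> Y
00 -> X
01 -> Y
11 -> W


Result: YXYW


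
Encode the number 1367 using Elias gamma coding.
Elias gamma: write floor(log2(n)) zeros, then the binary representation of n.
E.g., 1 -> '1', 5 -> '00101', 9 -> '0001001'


num_bits = floor(log2(1367)) + 1 = 11
leading_zeros = num_bits - 1 = 10
binary(1367) = 10101010111

Elias gamma(1367) = '0000000000' + '10101010111' = 000000000010101010111 (21 bits)


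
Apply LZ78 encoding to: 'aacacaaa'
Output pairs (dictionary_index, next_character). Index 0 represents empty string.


LZ78 encoding steps:
Dictionary: {0: ''}
Step 1: w='' (idx 0), next='a' -> output (0, 'a'), add 'a' as idx 1
Step 2: w='a' (idx 1), next='c' -> output (1, 'c'), add 'ac' as idx 2
Step 3: w='ac' (idx 2), next='a' -> output (2, 'a'), add 'aca' as idx 3
Step 4: w='a' (idx 1), next='a' -> output (1, 'a'), add 'aa' as idx 4


Encoded: [(0, 'a'), (1, 'c'), (2, 'a'), (1, 'a')]


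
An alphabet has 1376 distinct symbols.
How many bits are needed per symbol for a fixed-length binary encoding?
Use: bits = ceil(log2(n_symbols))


log2(1376) = 10.4263
Bracket: 2^10 = 1024 < 1376 <= 2^11 = 2048
So ceil(log2(1376)) = 11

bits = ceil(log2(1376)) = ceil(10.4263) = 11 bits


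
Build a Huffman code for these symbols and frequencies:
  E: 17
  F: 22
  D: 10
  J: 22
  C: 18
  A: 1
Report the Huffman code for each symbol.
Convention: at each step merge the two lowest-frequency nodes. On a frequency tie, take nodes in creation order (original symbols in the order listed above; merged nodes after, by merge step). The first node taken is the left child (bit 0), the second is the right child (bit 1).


Huffman tree construction:
Step 1: Merge A(1) + D(10) = 11
Step 2: Merge (A+D)(11) + E(17) = 28
Step 3: Merge C(18) + F(22) = 40
Step 4: Merge J(22) + ((A+D)+E)(28) = 50
Step 5: Merge (C+F)(40) + (J+((A+D)+E))(50) = 90
Read each symbol's code off the tree from the root (left child = 0, right child = 1).

Codes:
  E: 111 (length 3)
  F: 01 (length 2)
  D: 1101 (length 4)
  J: 10 (length 2)
  C: 00 (length 2)
  A: 1100 (length 4)
Average code length: 219/90 = 2.4333 bits/symbol


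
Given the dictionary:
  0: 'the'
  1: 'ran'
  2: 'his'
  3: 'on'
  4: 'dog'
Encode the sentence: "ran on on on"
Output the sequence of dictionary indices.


Look up each word in the dictionary:
  'ran' -> 1
  'on' -> 3
  'on' -> 3
  'on' -> 3

Encoded: [1, 3, 3, 3]


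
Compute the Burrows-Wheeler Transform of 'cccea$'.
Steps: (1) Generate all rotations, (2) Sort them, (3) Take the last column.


Rotations (sorted):
  0: $cccea -> last char: a
  1: a$ccce -> last char: e
  2: cccea$ -> last char: $
  3: ccea$c -> last char: c
  4: cea$cc -> last char: c
  5: ea$ccc -> last char: c


BWT = ae$ccc


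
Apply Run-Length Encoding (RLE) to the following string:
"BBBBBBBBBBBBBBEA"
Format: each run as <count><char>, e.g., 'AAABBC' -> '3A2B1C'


Scanning runs left to right:
  i=0: run of 'B' x 14 -> '14B'
  i=14: run of 'E' x 1 -> '1E'
  i=15: run of 'A' x 1 -> '1A'

RLE = 14B1E1A


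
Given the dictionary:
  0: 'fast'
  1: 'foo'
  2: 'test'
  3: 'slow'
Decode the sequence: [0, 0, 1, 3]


Look up each index in the dictionary:
  0 -> 'fast'
  0 -> 'fast'
  1 -> 'foo'
  3 -> 'slow'

Decoded: "fast fast foo slow"


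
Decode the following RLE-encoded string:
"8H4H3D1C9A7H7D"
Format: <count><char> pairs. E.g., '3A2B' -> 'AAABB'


Expanding each <count><char> pair:
  8H -> 'HHHHHHHH'
  4H -> 'HHHH'
  3D -> 'DDD'
  1C -> 'C'
  9A -> 'AAAAAAAAA'
  7H -> 'HHHHHHH'
  7D -> 'DDDDDDD'

Decoded = HHHHHHHHHHHHDDDCAAAAAAAAAHHHHHHHDDDDDDD


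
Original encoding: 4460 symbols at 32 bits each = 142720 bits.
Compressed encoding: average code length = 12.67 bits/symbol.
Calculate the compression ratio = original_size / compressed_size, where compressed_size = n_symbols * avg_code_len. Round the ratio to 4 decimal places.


original_size = n_symbols * orig_bits = 4460 * 32 = 142720 bits
compressed_size = n_symbols * avg_code_len = 4460 * 12.67 = 56508.2 bits
ratio = original_size / compressed_size = 142720 / 56508.2 = 2.5257

Compression ratio = 2.5257


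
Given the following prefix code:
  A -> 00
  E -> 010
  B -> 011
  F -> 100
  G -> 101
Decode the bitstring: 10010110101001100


Decoding step by step:
Bits 100 -> F
Bits 101 -> G
Bits 101 -> G
Bits 010 -> E
Bits 011 -> B
Bits 00 -> A


Decoded message: FGGEBA


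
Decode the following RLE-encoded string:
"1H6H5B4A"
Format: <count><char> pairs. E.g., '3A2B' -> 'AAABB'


Expanding each <count><char> pair:
  1H -> 'H'
  6H -> 'HHHHHH'
  5B -> 'BBBBB'
  4A -> 'AAAA'

Decoded = HHHHHHHBBBBBAAAA


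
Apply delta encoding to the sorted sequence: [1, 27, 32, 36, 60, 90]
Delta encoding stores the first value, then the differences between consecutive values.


First value: 1
Deltas:
  27 - 1 = 26
  32 - 27 = 5
  36 - 32 = 4
  60 - 36 = 24
  90 - 60 = 30


Delta encoded: [1, 26, 5, 4, 24, 30]


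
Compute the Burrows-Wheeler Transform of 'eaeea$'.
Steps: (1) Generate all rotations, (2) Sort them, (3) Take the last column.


Rotations (sorted):
  0: $eaeea -> last char: a
  1: a$eaee -> last char: e
  2: aeea$e -> last char: e
  3: ea$eae -> last char: e
  4: eaeea$ -> last char: $
  5: eea$ea -> last char: a


BWT = aeee$a


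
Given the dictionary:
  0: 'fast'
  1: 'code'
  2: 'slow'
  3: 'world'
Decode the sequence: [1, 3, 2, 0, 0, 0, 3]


Look up each index in the dictionary:
  1 -> 'code'
  3 -> 'world'
  2 -> 'slow'
  0 -> 'fast'
  0 -> 'fast'
  0 -> 'fast'
  3 -> 'world'

Decoded: "code world slow fast fast fast world"


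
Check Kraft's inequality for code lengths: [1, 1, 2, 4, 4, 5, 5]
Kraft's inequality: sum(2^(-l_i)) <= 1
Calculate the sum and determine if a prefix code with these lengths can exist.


Sum = 2^(-1) + 2^(-1) + 2^(-2) + 2^(-4) + 2^(-4) + 2^(-5) + 2^(-5)
    = 0.5 + 0.5 + 0.25 + 0.0625 + 0.0625 + 0.03125 + 0.03125
    = 46/32 = 1.4375
Since 1.4375 > 1, Kraft's inequality is NOT satisfied.
A prefix code with these lengths CANNOT exist.

Kraft sum = 1.4375. Not satisfied.


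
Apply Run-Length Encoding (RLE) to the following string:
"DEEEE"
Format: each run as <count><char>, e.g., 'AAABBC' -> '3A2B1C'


Scanning runs left to right:
  i=0: run of 'D' x 1 -> '1D'
  i=1: run of 'E' x 4 -> '4E'

RLE = 1D4E


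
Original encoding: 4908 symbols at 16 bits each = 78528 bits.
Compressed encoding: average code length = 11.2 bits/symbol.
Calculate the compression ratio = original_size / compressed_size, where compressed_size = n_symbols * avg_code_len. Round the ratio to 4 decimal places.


original_size = n_symbols * orig_bits = 4908 * 16 = 78528 bits
compressed_size = n_symbols * avg_code_len = 4908 * 11.2 = 54969.6 bits
ratio = original_size / compressed_size = 78528 / 54969.6 = 1.4286

Compression ratio = 1.4286


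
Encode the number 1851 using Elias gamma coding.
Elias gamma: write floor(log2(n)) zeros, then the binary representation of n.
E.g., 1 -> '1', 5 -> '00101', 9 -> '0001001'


num_bits = floor(log2(1851)) + 1 = 11
leading_zeros = num_bits - 1 = 10
binary(1851) = 11100111011

Elias gamma(1851) = '0000000000' + '11100111011' = 000000000011100111011 (21 bits)


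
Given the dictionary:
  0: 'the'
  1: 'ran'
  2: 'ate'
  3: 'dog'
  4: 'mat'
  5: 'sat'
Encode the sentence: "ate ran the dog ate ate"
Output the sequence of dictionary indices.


Look up each word in the dictionary:
  'ate' -> 2
  'ran' -> 1
  'the' -> 0
  'dog' -> 3
  'ate' -> 2
  'ate' -> 2

Encoded: [2, 1, 0, 3, 2, 2]


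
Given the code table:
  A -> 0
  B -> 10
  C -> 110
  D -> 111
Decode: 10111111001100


Decoding:
10 -> B
111 -> D
111 -> D
0 -> A
0 -> A
110 -> C
0 -> A


Result: BDDAACA


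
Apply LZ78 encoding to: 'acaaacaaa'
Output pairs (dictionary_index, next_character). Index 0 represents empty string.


LZ78 encoding steps:
Dictionary: {0: ''}
Step 1: w='' (idx 0), next='a' -> output (0, 'a'), add 'a' as idx 1
Step 2: w='' (idx 0), next='c' -> output (0, 'c'), add 'c' as idx 2
Step 3: w='a' (idx 1), next='a' -> output (1, 'a'), add 'aa' as idx 3
Step 4: w='a' (idx 1), next='c' -> output (1, 'c'), add 'ac' as idx 4
Step 5: w='aa' (idx 3), next='a' -> output (3, 'a'), add 'aaa' as idx 5


Encoded: [(0, 'a'), (0, 'c'), (1, 'a'), (1, 'c'), (3, 'a')]


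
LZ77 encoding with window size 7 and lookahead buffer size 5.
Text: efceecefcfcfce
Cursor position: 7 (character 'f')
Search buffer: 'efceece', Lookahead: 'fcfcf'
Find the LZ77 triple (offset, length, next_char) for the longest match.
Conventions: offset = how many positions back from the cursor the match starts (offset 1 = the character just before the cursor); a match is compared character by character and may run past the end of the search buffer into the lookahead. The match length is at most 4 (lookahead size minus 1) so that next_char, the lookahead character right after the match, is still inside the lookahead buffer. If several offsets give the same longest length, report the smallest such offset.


Try each offset into the search buffer:
  offset=1 (pos 6, char 'e'): match length 0
  offset=2 (pos 5, char 'c'): match length 0
  offset=3 (pos 4, char 'e'): match length 0
  offset=4 (pos 3, char 'e'): match length 0
  offset=5 (pos 2, char 'c'): match length 0
  offset=6 (pos 1, char 'f'): match length 2
  offset=7 (pos 0, char 'e'): match length 0
Longest match has length 2 at offset 6.
next_char = character at position 7 + 2 = 9 -> 'f'

Best match: offset=6, length=2 (matching 'fc' starting at position 1)
LZ77 triple: (6, 2, 'f')


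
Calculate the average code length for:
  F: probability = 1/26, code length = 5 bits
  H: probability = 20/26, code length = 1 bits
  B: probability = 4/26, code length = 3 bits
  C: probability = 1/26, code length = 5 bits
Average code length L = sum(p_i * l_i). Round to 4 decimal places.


Weighted contributions p_i * l_i:
  F: (1/26) * 5 = 5/26
  H: (20/26) * 1 = 20/26
  B: (4/26) * 3 = 12/26
  C: (1/26) * 5 = 5/26
Sum = (5 + 20 + 12 + 5)/26 = 42/26

L = 42/26 = 1.6154 bits/symbol


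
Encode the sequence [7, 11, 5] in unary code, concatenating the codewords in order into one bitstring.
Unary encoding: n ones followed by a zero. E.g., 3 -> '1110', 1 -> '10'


Encode each number as n ones followed by a terminating 0:
  7 -> 11111110 (8 bits)
  11 -> 111111111110 (12 bits)
  5 -> 111110 (6 bits)
Total length = 8 + 12 + 6 = 26 bits.

Unary([7, 11, 5]) = 11111110111111111110111110 (26 bits)


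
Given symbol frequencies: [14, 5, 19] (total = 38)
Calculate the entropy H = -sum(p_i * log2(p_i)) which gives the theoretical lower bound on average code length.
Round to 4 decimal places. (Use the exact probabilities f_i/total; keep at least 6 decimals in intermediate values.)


Per-symbol terms -p_i * log2(p_i) with p_i = f_i/38:
  p = 14/38 = 0.368421: log2(p) = -1.440573, -p*log2(p) = 0.530737
  p = 5/38 = 0.131579: log2(p) = -2.925999, -p*log2(p) = 0.385000
  p = 19/38 = 0.500000: log2(p) = -1.000000, -p*log2(p) = 0.500000
H = 0.530737 + 0.385000 + 0.500000 = 1.415737

H = 1.4157 bits/symbol


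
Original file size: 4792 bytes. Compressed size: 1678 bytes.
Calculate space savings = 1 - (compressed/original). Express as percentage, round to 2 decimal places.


ratio = compressed/original = 1678/4792 = 0.350167
savings = 1 - ratio = 1 - 0.350167 = 0.649833
as a percentage: 0.649833 * 100 = 64.98%

Space savings = 1 - 1678/4792 = 64.98%


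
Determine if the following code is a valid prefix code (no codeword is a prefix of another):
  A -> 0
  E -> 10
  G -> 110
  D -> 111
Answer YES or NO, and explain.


Checking each pair (does one codeword prefix another?):
  A='0' vs E='10': no prefix
  A='0' vs G='110': no prefix
  A='0' vs D='111': no prefix
  E='10' vs A='0': no prefix
  E='10' vs G='110': no prefix
  E='10' vs D='111': no prefix
  G='110' vs A='0': no prefix
  G='110' vs E='10': no prefix
  G='110' vs D='111': no prefix
  D='111' vs A='0': no prefix
  D='111' vs E='10': no prefix
  D='111' vs G='110': no prefix
No violation found over all pairs.

YES -- this is a valid prefix code. No codeword is a prefix of any other codeword.


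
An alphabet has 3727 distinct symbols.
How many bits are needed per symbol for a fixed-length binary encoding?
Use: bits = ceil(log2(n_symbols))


log2(3727) = 11.8638
Bracket: 2^11 = 2048 < 3727 <= 2^12 = 4096
So ceil(log2(3727)) = 12

bits = ceil(log2(3727)) = ceil(11.8638) = 12 bits


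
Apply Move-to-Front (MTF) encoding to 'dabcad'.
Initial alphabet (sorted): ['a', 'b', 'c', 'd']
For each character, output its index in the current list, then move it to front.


MTF encoding:
'd': index 3 in ['a', 'b', 'c', 'd'] -> ['d', 'a', 'b', 'c']
'a': index 1 in ['d', 'a', 'b', 'c'] -> ['a', 'd', 'b', 'c']
'b': index 2 in ['a', 'd', 'b', 'c'] -> ['b', 'a', 'd', 'c']
'c': index 3 in ['b', 'a', 'd', 'c'] -> ['c', 'b', 'a', 'd']
'a': index 2 in ['c', 'b', 'a', 'd'] -> ['a', 'c', 'b', 'd']
'd': index 3 in ['a', 'c', 'b', 'd'] -> ['d', 'a', 'c', 'b']


Output: [3, 1, 2, 3, 2, 3]


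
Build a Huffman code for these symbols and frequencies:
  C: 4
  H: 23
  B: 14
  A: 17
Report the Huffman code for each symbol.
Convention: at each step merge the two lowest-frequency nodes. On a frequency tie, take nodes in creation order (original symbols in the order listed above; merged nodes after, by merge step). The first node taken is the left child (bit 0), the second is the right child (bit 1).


Huffman tree construction:
Step 1: Merge C(4) + B(14) = 18
Step 2: Merge A(17) + (C+B)(18) = 35
Step 3: Merge H(23) + (A+(C+B))(35) = 58
Read each symbol's code off the tree from the root (left child = 0, right child = 1).

Codes:
  C: 110 (length 3)
  H: 0 (length 1)
  B: 111 (length 3)
  A: 10 (length 2)
Average code length: 111/58 = 1.9138 bits/symbol


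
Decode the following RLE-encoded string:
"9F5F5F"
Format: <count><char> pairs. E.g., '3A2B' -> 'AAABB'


Expanding each <count><char> pair:
  9F -> 'FFFFFFFFF'
  5F -> 'FFFFF'
  5F -> 'FFFFF'

Decoded = FFFFFFFFFFFFFFFFFFF


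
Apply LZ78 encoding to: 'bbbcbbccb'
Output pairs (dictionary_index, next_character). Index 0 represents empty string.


LZ78 encoding steps:
Dictionary: {0: ''}
Step 1: w='' (idx 0), next='b' -> output (0, 'b'), add 'b' as idx 1
Step 2: w='b' (idx 1), next='b' -> output (1, 'b'), add 'bb' as idx 2
Step 3: w='' (idx 0), next='c' -> output (0, 'c'), add 'c' as idx 3
Step 4: w='bb' (idx 2), next='c' -> output (2, 'c'), add 'bbc' as idx 4
Step 5: w='c' (idx 3), next='b' -> output (3, 'b'), add 'cb' as idx 5


Encoded: [(0, 'b'), (1, 'b'), (0, 'c'), (2, 'c'), (3, 'b')]


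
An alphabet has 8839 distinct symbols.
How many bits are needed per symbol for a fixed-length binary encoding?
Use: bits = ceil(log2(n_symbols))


log2(8839) = 13.1097
Bracket: 2^13 = 8192 < 8839 <= 2^14 = 16384
So ceil(log2(8839)) = 14

bits = ceil(log2(8839)) = ceil(13.1097) = 14 bits


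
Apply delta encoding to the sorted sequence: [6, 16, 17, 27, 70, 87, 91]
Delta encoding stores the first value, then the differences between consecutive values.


First value: 6
Deltas:
  16 - 6 = 10
  17 - 16 = 1
  27 - 17 = 10
  70 - 27 = 43
  87 - 70 = 17
  91 - 87 = 4


Delta encoded: [6, 10, 1, 10, 43, 17, 4]


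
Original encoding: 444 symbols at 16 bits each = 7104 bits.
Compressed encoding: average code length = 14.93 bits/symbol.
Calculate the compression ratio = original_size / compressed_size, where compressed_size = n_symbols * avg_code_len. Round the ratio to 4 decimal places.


original_size = n_symbols * orig_bits = 444 * 16 = 7104 bits
compressed_size = n_symbols * avg_code_len = 444 * 14.93 = 6628.92 bits
ratio = original_size / compressed_size = 7104 / 6628.92 = 1.0717

Compression ratio = 1.0717


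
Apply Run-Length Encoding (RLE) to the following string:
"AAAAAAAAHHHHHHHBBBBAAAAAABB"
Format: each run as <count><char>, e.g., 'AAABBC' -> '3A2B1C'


Scanning runs left to right:
  i=0: run of 'A' x 8 -> '8A'
  i=8: run of 'H' x 7 -> '7H'
  i=15: run of 'B' x 4 -> '4B'
  i=19: run of 'A' x 6 -> '6A'
  i=25: run of 'B' x 2 -> '2B'

RLE = 8A7H4B6A2B


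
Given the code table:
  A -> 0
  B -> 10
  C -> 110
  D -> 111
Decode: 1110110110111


Decoding:
111 -> D
0 -> A
110 -> C
110 -> C
111 -> D


Result: DACCD


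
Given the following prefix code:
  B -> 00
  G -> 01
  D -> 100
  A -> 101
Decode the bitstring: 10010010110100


Decoding step by step:
Bits 100 -> D
Bits 100 -> D
Bits 101 -> A
Bits 101 -> A
Bits 00 -> B


Decoded message: DDAAB


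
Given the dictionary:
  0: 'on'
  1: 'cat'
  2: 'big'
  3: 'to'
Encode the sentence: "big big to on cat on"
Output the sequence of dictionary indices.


Look up each word in the dictionary:
  'big' -> 2
  'big' -> 2
  'to' -> 3
  'on' -> 0
  'cat' -> 1
  'on' -> 0

Encoded: [2, 2, 3, 0, 1, 0]


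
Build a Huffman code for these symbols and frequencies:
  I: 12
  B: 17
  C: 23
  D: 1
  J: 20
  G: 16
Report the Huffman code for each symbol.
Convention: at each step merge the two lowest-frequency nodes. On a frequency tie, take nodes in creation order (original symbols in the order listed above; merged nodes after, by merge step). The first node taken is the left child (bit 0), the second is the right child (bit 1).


Huffman tree construction:
Step 1: Merge D(1) + I(12) = 13
Step 2: Merge (D+I)(13) + G(16) = 29
Step 3: Merge B(17) + J(20) = 37
Step 4: Merge C(23) + ((D+I)+G)(29) = 52
Step 5: Merge (B+J)(37) + (C+((D+I)+G))(52) = 89
Read each symbol's code off the tree from the root (left child = 0, right child = 1).

Codes:
  I: 1101 (length 4)
  B: 00 (length 2)
  C: 10 (length 2)
  D: 1100 (length 4)
  J: 01 (length 2)
  G: 111 (length 3)
Average code length: 220/89 = 2.4719 bits/symbol


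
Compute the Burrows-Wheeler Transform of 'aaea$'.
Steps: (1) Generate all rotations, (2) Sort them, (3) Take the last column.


Rotations (sorted):
  0: $aaea -> last char: a
  1: a$aae -> last char: e
  2: aaea$ -> last char: $
  3: aea$a -> last char: a
  4: ea$aa -> last char: a


BWT = ae$aa


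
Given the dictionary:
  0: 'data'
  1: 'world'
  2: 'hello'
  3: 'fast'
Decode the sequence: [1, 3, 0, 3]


Look up each index in the dictionary:
  1 -> 'world'
  3 -> 'fast'
  0 -> 'data'
  3 -> 'fast'

Decoded: "world fast data fast"


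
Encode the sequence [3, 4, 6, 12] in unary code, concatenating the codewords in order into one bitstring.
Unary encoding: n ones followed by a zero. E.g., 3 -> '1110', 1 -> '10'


Encode each number as n ones followed by a terminating 0:
  3 -> 1110 (4 bits)
  4 -> 11110 (5 bits)
  6 -> 1111110 (7 bits)
  12 -> 1111111111110 (13 bits)
Total length = 4 + 5 + 7 + 13 = 29 bits.

Unary([3, 4, 6, 12]) = 11101111011111101111111111110 (29 bits)


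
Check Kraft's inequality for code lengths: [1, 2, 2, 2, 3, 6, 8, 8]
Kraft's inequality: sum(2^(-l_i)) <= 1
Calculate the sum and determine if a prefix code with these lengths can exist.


Sum = 2^(-1) + 2^(-2) + 2^(-2) + 2^(-2) + 2^(-3) + 2^(-6) + 2^(-8) + 2^(-8)
    = 0.5 + 0.25 + 0.25 + 0.25 + 0.125 + 0.015625 + 0.00390625 + 0.00390625
    = 358/256 = 1.3984375
Since 1.3984375 > 1, Kraft's inequality is NOT satisfied.
A prefix code with these lengths CANNOT exist.

Kraft sum = 1.3984375. Not satisfied.


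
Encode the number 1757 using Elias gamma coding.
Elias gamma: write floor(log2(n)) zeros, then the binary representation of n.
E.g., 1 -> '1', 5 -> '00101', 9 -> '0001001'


num_bits = floor(log2(1757)) + 1 = 11
leading_zeros = num_bits - 1 = 10
binary(1757) = 11011011101

Elias gamma(1757) = '0000000000' + '11011011101' = 000000000011011011101 (21 bits)


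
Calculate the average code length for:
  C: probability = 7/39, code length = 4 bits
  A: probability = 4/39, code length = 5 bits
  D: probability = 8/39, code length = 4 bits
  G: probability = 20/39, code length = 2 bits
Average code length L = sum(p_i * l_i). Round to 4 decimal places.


Weighted contributions p_i * l_i:
  C: (7/39) * 4 = 28/39
  A: (4/39) * 5 = 20/39
  D: (8/39) * 4 = 32/39
  G: (20/39) * 2 = 40/39
Sum = (28 + 20 + 32 + 40)/39 = 120/39

L = 120/39 = 3.0769 bits/symbol


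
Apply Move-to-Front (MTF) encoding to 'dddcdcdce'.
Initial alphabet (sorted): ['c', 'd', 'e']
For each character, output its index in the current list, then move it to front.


MTF encoding:
'd': index 1 in ['c', 'd', 'e'] -> ['d', 'c', 'e']
'd': index 0 in ['d', 'c', 'e'] -> ['d', 'c', 'e']
'd': index 0 in ['d', 'c', 'e'] -> ['d', 'c', 'e']
'c': index 1 in ['d', 'c', 'e'] -> ['c', 'd', 'e']
'd': index 1 in ['c', 'd', 'e'] -> ['d', 'c', 'e']
'c': index 1 in ['d', 'c', 'e'] -> ['c', 'd', 'e']
'd': index 1 in ['c', 'd', 'e'] -> ['d', 'c', 'e']
'c': index 1 in ['d', 'c', 'e'] -> ['c', 'd', 'e']
'e': index 2 in ['c', 'd', 'e'] -> ['e', 'c', 'd']


Output: [1, 0, 0, 1, 1, 1, 1, 1, 2]


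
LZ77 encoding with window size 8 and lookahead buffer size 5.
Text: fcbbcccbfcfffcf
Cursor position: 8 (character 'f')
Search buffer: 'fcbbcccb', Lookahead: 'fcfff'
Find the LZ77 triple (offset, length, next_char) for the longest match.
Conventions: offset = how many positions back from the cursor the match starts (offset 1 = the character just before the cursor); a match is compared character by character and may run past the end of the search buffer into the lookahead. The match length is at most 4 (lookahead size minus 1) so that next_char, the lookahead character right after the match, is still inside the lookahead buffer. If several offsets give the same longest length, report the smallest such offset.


Try each offset into the search buffer:
  offset=1 (pos 7, char 'b'): match length 0
  offset=2 (pos 6, char 'c'): match length 0
  offset=3 (pos 5, char 'c'): match length 0
  offset=4 (pos 4, char 'c'): match length 0
  offset=5 (pos 3, char 'b'): match length 0
  offset=6 (pos 2, char 'b'): match length 0
  offset=7 (pos 1, char 'c'): match length 0
  offset=8 (pos 0, char 'f'): match length 2
Longest match has length 2 at offset 8.
next_char = character at position 8 + 2 = 10 -> 'f'

Best match: offset=8, length=2 (matching 'fc' starting at position 0)
LZ77 triple: (8, 2, 'f')


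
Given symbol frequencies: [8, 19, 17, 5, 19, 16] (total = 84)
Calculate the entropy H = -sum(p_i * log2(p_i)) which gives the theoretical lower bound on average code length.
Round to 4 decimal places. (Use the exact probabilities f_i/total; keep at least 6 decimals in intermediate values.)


Per-symbol terms -p_i * log2(p_i) with p_i = f_i/84:
  p = 8/84 = 0.095238: log2(p) = -3.392317, -p*log2(p) = 0.323078
  p = 19/84 = 0.226190: log2(p) = -2.144390, -p*log2(p) = 0.485041
  p = 17/84 = 0.202381: log2(p) = -2.304855, -p*log2(p) = 0.466459
  p = 5/84 = 0.059524: log2(p) = -4.070389, -p*log2(p) = 0.242285
  p = 19/84 = 0.226190: log2(p) = -2.144390, -p*log2(p) = 0.485041
  p = 16/84 = 0.190476: log2(p) = -2.392317, -p*log2(p) = 0.455680
H = 0.323078 + 0.485041 + 0.466459 + 0.242285 + 0.485041 + 0.455680 = 2.457584

H = 2.4576 bits/symbol


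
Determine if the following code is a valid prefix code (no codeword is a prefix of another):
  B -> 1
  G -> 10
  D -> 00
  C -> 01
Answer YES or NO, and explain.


Checking each pair (does one codeword prefix another?):
  B='1' vs G='10': prefix -- VIOLATION

NO -- this is NOT a valid prefix code. B (1) is a prefix of G (10).


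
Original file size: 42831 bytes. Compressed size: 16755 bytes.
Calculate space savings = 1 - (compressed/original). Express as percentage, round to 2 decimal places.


ratio = compressed/original = 16755/42831 = 0.391189
savings = 1 - ratio = 1 - 0.391189 = 0.608811
as a percentage: 0.608811 * 100 = 60.88%

Space savings = 1 - 16755/42831 = 60.88%


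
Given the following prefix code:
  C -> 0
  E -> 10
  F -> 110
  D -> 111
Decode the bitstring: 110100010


Decoding step by step:
Bits 110 -> F
Bits 10 -> E
Bits 0 -> C
Bits 0 -> C
Bits 10 -> E


Decoded message: FECCE


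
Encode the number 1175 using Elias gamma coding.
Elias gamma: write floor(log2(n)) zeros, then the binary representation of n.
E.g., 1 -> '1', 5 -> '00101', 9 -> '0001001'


num_bits = floor(log2(1175)) + 1 = 11
leading_zeros = num_bits - 1 = 10
binary(1175) = 10010010111

Elias gamma(1175) = '0000000000' + '10010010111' = 000000000010010010111 (21 bits)


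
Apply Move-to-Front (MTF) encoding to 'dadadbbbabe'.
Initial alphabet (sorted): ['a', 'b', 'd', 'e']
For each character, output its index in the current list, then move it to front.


MTF encoding:
'd': index 2 in ['a', 'b', 'd', 'e'] -> ['d', 'a', 'b', 'e']
'a': index 1 in ['d', 'a', 'b', 'e'] -> ['a', 'd', 'b', 'e']
'd': index 1 in ['a', 'd', 'b', 'e'] -> ['d', 'a', 'b', 'e']
'a': index 1 in ['d', 'a', 'b', 'e'] -> ['a', 'd', 'b', 'e']
'd': index 1 in ['a', 'd', 'b', 'e'] -> ['d', 'a', 'b', 'e']
'b': index 2 in ['d', 'a', 'b', 'e'] -> ['b', 'd', 'a', 'e']
'b': index 0 in ['b', 'd', 'a', 'e'] -> ['b', 'd', 'a', 'e']
'b': index 0 in ['b', 'd', 'a', 'e'] -> ['b', 'd', 'a', 'e']
'a': index 2 in ['b', 'd', 'a', 'e'] -> ['a', 'b', 'd', 'e']
'b': index 1 in ['a', 'b', 'd', 'e'] -> ['b', 'a', 'd', 'e']
'e': index 3 in ['b', 'a', 'd', 'e'] -> ['e', 'b', 'a', 'd']


Output: [2, 1, 1, 1, 1, 2, 0, 0, 2, 1, 3]


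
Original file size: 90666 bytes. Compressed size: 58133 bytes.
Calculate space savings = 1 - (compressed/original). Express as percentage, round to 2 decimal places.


ratio = compressed/original = 58133/90666 = 0.641178
savings = 1 - ratio = 1 - 0.641178 = 0.358822
as a percentage: 0.358822 * 100 = 35.88%

Space savings = 1 - 58133/90666 = 35.88%
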